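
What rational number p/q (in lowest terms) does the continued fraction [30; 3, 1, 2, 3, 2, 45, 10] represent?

Starting at the tail and folding back:
Start with 10.
45 + 1/(10/1) = 45 + 1/10 = 451/10
2 + 1/(451/10) = 2 + 10/451 = 912/451
3 + 1/(912/451) = 3 + 451/912 = 3187/912
2 + 1/(3187/912) = 2 + 912/3187 = 7286/3187
1 + 1/(7286/3187) = 1 + 3187/7286 = 10473/7286
3 + 1/(10473/7286) = 3 + 7286/10473 = 38705/10473
30 + 1/(38705/10473) = 30 + 10473/38705 = 1171623/38705

1171623/38705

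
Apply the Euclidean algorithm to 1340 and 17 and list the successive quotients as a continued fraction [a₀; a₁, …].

1340 = 78·17 + 14, so a_0 = 78
17 = 1·14 + 3, so a_1 = 1
14 = 4·3 + 2, so a_2 = 4
3 = 1·2 + 1, so a_3 = 1
2 = 2·1 + 0, so a_4 = 2

[78; 1, 4, 1, 2]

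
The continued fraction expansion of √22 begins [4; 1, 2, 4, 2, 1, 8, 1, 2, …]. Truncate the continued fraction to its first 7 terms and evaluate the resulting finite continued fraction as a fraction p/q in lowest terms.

Collapse the nested fraction from the inside out:
Start with 8.
1 + 1/(8/1) = 1 + 1/8 = 9/8
2 + 1/(9/8) = 2 + 8/9 = 26/9
4 + 1/(26/9) = 4 + 9/26 = 113/26
2 + 1/(113/26) = 2 + 26/113 = 252/113
1 + 1/(252/113) = 1 + 113/252 = 365/252
4 + 1/(365/252) = 4 + 252/365 = 1712/365

1712/365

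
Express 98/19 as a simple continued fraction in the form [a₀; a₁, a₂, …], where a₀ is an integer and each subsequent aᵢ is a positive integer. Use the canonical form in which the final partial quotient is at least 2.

Run the Euclidean algorithm, recording each quotient:
98 ÷ 19 → quotient 5, remainder 3
19 ÷ 3 → quotient 6, remainder 1
3 ÷ 1 → quotient 3, remainder 0

[5; 6, 3]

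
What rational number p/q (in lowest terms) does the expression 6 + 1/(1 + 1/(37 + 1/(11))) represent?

2922/419

Starting at the tail and folding back:
Start with 11.
37 + 1/(11/1) = 37 + 1/11 = 408/11
1 + 1/(408/11) = 1 + 11/408 = 419/408
6 + 1/(419/408) = 6 + 408/419 = 2922/419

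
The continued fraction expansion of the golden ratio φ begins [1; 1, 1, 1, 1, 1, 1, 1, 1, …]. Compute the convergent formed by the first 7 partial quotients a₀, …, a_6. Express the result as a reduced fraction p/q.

Collapse the nested fraction from the inside out:
Start with 1.
1 + 1/(1/1) = 1 + 1/1 = 2/1
1 + 1/(2/1) = 1 + 1/2 = 3/2
1 + 1/(3/2) = 1 + 2/3 = 5/3
1 + 1/(5/3) = 1 + 3/5 = 8/5
1 + 1/(8/5) = 1 + 5/8 = 13/8
1 + 1/(13/8) = 1 + 8/13 = 21/13

21/13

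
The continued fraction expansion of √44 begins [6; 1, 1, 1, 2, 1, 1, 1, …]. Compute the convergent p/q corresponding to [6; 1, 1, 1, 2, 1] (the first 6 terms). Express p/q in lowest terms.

73/11

a_0 = 6: 6/1
a_1 = 1: 7/1
a_2 = 1: 13/2
a_3 = 1: 20/3
a_4 = 2: 53/8
a_5 = 1: 73/11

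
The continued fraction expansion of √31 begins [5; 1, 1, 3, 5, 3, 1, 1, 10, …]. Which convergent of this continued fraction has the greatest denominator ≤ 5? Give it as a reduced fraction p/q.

List convergents until the denominator exceeds the bound:
a_0 = 5: 5/1  (≤ bound)
a_1 = 1: 6/1  (≤ bound)
a_2 = 1: 11/2  (≤ bound)
a_3 = 3: 39/7  (> 5, stop)

11/2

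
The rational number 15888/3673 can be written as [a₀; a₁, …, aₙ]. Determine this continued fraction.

Apply division with remainder until the remainder is 0:
15888 ÷ 3673 → quotient 4, remainder 1196
3673 ÷ 1196 → quotient 3, remainder 85
1196 ÷ 85 → quotient 14, remainder 6
85 ÷ 6 → quotient 14, remainder 1
6 ÷ 1 → quotient 6, remainder 0

[4; 3, 14, 14, 6]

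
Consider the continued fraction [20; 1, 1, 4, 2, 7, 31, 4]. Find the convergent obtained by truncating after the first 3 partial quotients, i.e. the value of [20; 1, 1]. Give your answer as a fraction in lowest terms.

Start with 1.
1 + 1/(1/1) = 1 + 1/1 = 2/1
20 + 1/(2/1) = 20 + 1/2 = 41/2

41/2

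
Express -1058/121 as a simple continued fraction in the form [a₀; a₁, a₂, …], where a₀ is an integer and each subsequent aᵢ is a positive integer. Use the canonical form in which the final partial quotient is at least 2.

[-9; 3, 1, 9, 3]

⌊-1058/121⌋ = -9, remainder 31
⌊121/31⌋ = 3, remainder 28
⌊31/28⌋ = 1, remainder 3
⌊28/3⌋ = 9, remainder 1
⌊3/1⌋ = 3, remainder 0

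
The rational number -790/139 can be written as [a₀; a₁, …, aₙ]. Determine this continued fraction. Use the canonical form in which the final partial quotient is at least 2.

[-6; 3, 6, 3, 2]

Apply division with remainder until the remainder is 0:
⌊-790/139⌋ = -6, remainder 44
⌊139/44⌋ = 3, remainder 7
⌊44/7⌋ = 6, remainder 2
⌊7/2⌋ = 3, remainder 1
⌊2/1⌋ = 2, remainder 0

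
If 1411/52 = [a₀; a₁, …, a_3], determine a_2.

2

Apply division with remainder until the remainder is 0:
1411 ÷ 52 → quotient 27, remainder 7
52 ÷ 7 → quotient 7, remainder 3
7 ÷ 3 → quotient 2, remainder 1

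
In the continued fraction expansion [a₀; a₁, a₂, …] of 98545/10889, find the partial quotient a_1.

20

98545 = 9·10889 + 544, so a_0 = 9
10889 = 20·544 + 9, so a_1 = 20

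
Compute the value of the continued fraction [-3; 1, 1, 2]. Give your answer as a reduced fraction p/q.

-12/5

Start with 2.
1 + 1/(2/1) = 1 + 1/2 = 3/2
1 + 1/(3/2) = 1 + 2/3 = 5/3
-3 + 1/(5/3) = -3 + 3/5 = -12/5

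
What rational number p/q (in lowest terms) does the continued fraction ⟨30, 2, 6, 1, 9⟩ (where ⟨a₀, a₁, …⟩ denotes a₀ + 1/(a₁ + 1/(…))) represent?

4509/148

a_0 = 30: 30/1
a_1 = 2: 61/2
a_2 = 6: 396/13
a_3 = 1: 457/15
a_4 = 9: 4509/148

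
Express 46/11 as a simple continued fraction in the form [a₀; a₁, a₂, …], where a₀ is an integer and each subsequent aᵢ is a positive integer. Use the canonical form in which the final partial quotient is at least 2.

[4; 5, 2]

46 ÷ 11 → quotient 4, remainder 2
11 ÷ 2 → quotient 5, remainder 1
2 ÷ 1 → quotient 2, remainder 0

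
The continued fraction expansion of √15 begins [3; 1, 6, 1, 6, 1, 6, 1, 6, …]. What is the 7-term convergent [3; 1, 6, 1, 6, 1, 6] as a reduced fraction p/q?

1677/433

Start with 6.
1 + 1/(6/1) = 1 + 1/6 = 7/6
6 + 1/(7/6) = 6 + 6/7 = 48/7
1 + 1/(48/7) = 1 + 7/48 = 55/48
6 + 1/(55/48) = 6 + 48/55 = 378/55
1 + 1/(378/55) = 1 + 55/378 = 433/378
3 + 1/(433/378) = 3 + 378/433 = 1677/433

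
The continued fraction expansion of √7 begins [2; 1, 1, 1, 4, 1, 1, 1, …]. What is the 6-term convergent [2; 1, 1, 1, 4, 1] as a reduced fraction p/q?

Start with 1.
4 + 1/(1/1) = 4 + 1/1 = 5/1
1 + 1/(5/1) = 1 + 1/5 = 6/5
1 + 1/(6/5) = 1 + 5/6 = 11/6
1 + 1/(11/6) = 1 + 6/11 = 17/11
2 + 1/(17/11) = 2 + 11/17 = 45/17

45/17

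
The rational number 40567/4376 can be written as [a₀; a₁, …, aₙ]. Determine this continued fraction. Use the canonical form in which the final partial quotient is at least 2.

40567 ÷ 4376 → quotient 9, remainder 1183
4376 ÷ 1183 → quotient 3, remainder 827
1183 ÷ 827 → quotient 1, remainder 356
827 ÷ 356 → quotient 2, remainder 115
356 ÷ 115 → quotient 3, remainder 11
115 ÷ 11 → quotient 10, remainder 5
11 ÷ 5 → quotient 2, remainder 1
5 ÷ 1 → quotient 5, remainder 0

[9; 3, 1, 2, 3, 10, 2, 5]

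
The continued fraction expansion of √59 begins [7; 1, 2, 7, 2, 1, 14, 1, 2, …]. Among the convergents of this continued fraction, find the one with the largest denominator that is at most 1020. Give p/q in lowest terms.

7781/1013

List convergents until the denominator exceeds the bound:
a_0 = 7: 7/1  (≤ bound)
a_1 = 1: 8/1  (≤ bound)
a_2 = 2: 23/3  (≤ bound)
a_3 = 7: 169/22  (≤ bound)
a_4 = 2: 361/47  (≤ bound)
a_5 = 1: 530/69  (≤ bound)
a_6 = 14: 7781/1013  (≤ bound)
a_7 = 1: 8311/1082  (> 1020, stop)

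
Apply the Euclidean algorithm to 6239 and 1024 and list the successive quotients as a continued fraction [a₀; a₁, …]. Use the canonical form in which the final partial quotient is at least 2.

Run the Euclidean algorithm, recording each quotient:
6239 = 6·1024 + 95, so a_0 = 6
1024 = 10·95 + 74, so a_1 = 10
95 = 1·74 + 21, so a_2 = 1
74 = 3·21 + 11, so a_3 = 3
21 = 1·11 + 10, so a_4 = 1
11 = 1·10 + 1, so a_5 = 1
10 = 10·1 + 0, so a_6 = 10

[6; 10, 1, 3, 1, 1, 10]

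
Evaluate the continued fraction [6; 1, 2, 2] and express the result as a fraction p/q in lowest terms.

a_0 = 6: 6/1
a_1 = 1: 7/1
a_2 = 2: 20/3
a_3 = 2: 47/7

47/7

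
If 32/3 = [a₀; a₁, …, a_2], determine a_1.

1

⌊32/3⌋ = 10, remainder 2
⌊3/2⌋ = 1, remainder 1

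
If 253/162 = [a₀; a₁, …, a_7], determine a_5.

Run the Euclidean algorithm, recording each quotient:
253 = 1·162 + 91, so a_0 = 1
162 = 1·91 + 71, so a_1 = 1
91 = 1·71 + 20, so a_2 = 1
71 = 3·20 + 11, so a_3 = 3
20 = 1·11 + 9, so a_4 = 1
11 = 1·9 + 2, so a_5 = 1

1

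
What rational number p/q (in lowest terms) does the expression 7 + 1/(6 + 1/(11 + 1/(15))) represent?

7243/1011

Build up convergents one term at a time:
a_0 = 7: 7/1
a_1 = 6: 43/6
a_2 = 11: 480/67
a_3 = 15: 7243/1011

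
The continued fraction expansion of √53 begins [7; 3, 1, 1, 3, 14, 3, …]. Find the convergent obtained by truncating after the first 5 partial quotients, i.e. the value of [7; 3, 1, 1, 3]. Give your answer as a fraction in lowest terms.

a_0 = 7: 7/1
a_1 = 3: 22/3
a_2 = 1: 29/4
a_3 = 1: 51/7
a_4 = 3: 182/25

182/25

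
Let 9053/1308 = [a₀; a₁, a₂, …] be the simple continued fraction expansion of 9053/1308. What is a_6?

10

9053 = 6·1308 + 1205, so a_0 = 6
1308 = 1·1205 + 103, so a_1 = 1
1205 = 11·103 + 72, so a_2 = 11
103 = 1·72 + 31, so a_3 = 1
72 = 2·31 + 10, so a_4 = 2
31 = 3·10 + 1, so a_5 = 3
10 = 10·1 + 0, so a_6 = 10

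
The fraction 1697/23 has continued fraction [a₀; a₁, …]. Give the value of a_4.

1

Run the Euclidean algorithm, recording each quotient:
1697 = 73·23 + 18, so a_0 = 73
23 = 1·18 + 5, so a_1 = 1
18 = 3·5 + 3, so a_2 = 3
5 = 1·3 + 2, so a_3 = 1
3 = 1·2 + 1, so a_4 = 1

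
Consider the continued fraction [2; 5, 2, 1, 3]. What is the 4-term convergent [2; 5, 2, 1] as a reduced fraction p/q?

Compute successive convergents:
a_0 = 2: 2/1
a_1 = 5: 11/5
a_2 = 2: 24/11
a_3 = 1: 35/16

35/16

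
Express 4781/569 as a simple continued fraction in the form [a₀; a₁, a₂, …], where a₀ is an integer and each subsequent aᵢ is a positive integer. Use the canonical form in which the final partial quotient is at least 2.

[8; 2, 2, 15, 1, 6]

4781 = 8·569 + 229, so a_0 = 8
569 = 2·229 + 111, so a_1 = 2
229 = 2·111 + 7, so a_2 = 2
111 = 15·7 + 6, so a_3 = 15
7 = 1·6 + 1, so a_4 = 1
6 = 6·1 + 0, so a_5 = 6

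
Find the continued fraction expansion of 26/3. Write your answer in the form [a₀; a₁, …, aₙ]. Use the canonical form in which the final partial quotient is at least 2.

[8; 1, 2]

26 ÷ 3 → quotient 8, remainder 2
3 ÷ 2 → quotient 1, remainder 1
2 ÷ 1 → quotient 2, remainder 0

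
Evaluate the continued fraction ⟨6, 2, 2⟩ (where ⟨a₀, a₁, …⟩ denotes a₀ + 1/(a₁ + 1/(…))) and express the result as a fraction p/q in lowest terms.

a_0 = 6: 6/1
a_1 = 2: 13/2
a_2 = 2: 32/5

32/5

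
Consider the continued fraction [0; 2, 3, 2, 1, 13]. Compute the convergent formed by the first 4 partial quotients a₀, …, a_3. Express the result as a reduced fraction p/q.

7/16

Start with 2.
3 + 1/(2/1) = 3 + 1/2 = 7/2
2 + 1/(7/2) = 2 + 2/7 = 16/7
0 + 1/(16/7) = 0 + 7/16 = 7/16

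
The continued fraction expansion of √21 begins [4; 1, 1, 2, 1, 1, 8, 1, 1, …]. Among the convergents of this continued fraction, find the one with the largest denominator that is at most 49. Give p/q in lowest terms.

a_0 = 4: 4/1  (≤ bound)
a_1 = 1: 5/1  (≤ bound)
a_2 = 1: 9/2  (≤ bound)
a_3 = 2: 23/5  (≤ bound)
a_4 = 1: 32/7  (≤ bound)
a_5 = 1: 55/12  (≤ bound)
a_6 = 8: 472/103  (> 49, stop)

55/12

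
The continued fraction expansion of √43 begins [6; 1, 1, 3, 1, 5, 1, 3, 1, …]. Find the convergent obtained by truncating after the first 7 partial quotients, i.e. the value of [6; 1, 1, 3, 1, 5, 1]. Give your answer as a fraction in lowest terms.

400/61

Start with 1.
5 + 1/(1/1) = 5 + 1/1 = 6/1
1 + 1/(6/1) = 1 + 1/6 = 7/6
3 + 1/(7/6) = 3 + 6/7 = 27/7
1 + 1/(27/7) = 1 + 7/27 = 34/27
1 + 1/(34/27) = 1 + 27/34 = 61/34
6 + 1/(61/34) = 6 + 34/61 = 400/61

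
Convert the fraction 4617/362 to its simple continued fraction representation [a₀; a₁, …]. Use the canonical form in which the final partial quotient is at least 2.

4617 ÷ 362 → quotient 12, remainder 273
362 ÷ 273 → quotient 1, remainder 89
273 ÷ 89 → quotient 3, remainder 6
89 ÷ 6 → quotient 14, remainder 5
6 ÷ 5 → quotient 1, remainder 1
5 ÷ 1 → quotient 5, remainder 0

[12; 1, 3, 14, 1, 5]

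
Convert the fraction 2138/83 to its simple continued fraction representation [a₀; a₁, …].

[25; 1, 3, 6, 1, 2]

2138 ÷ 83 → quotient 25, remainder 63
83 ÷ 63 → quotient 1, remainder 20
63 ÷ 20 → quotient 3, remainder 3
20 ÷ 3 → quotient 6, remainder 2
3 ÷ 2 → quotient 1, remainder 1
2 ÷ 1 → quotient 2, remainder 0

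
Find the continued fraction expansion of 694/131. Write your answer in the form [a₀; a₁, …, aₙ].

Run the Euclidean algorithm, recording each quotient:
⌊694/131⌋ = 5, remainder 39
⌊131/39⌋ = 3, remainder 14
⌊39/14⌋ = 2, remainder 11
⌊14/11⌋ = 1, remainder 3
⌊11/3⌋ = 3, remainder 2
⌊3/2⌋ = 1, remainder 1
⌊2/1⌋ = 2, remainder 0

[5; 3, 2, 1, 3, 1, 2]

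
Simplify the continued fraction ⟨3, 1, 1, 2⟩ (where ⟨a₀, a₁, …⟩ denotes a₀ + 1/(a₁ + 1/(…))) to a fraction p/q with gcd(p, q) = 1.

18/5

Starting at the tail and folding back:
Start with 2.
1 + 1/(2/1) = 1 + 1/2 = 3/2
1 + 1/(3/2) = 1 + 2/3 = 5/3
3 + 1/(5/3) = 3 + 3/5 = 18/5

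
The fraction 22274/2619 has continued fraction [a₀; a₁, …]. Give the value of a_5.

7

⌊22274/2619⌋ = 8, remainder 1322
⌊2619/1322⌋ = 1, remainder 1297
⌊1322/1297⌋ = 1, remainder 25
⌊1297/25⌋ = 51, remainder 22
⌊25/22⌋ = 1, remainder 3
⌊22/3⌋ = 7, remainder 1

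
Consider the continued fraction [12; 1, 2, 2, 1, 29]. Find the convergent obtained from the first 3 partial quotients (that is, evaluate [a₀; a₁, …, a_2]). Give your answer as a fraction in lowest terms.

Use the convergent recurrence hₖ = aₖ·hₖ₋₁ + hₖ₋₂ (and likewise for the denominators kₖ):
a_0 = 12: 12/1
a_1 = 1: 13/1
a_2 = 2: 38/3

38/3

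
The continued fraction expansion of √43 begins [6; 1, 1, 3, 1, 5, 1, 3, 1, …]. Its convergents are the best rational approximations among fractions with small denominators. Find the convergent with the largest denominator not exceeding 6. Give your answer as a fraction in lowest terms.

13/2

a_0 = 6: 6/1  (≤ bound)
a_1 = 1: 7/1  (≤ bound)
a_2 = 1: 13/2  (≤ bound)
a_3 = 3: 46/7  (> 6, stop)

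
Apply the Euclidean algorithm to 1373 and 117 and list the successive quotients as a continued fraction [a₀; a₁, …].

Apply division with remainder until the remainder is 0:
1373 = 11·117 + 86, so a_0 = 11
117 = 1·86 + 31, so a_1 = 1
86 = 2·31 + 24, so a_2 = 2
31 = 1·24 + 7, so a_3 = 1
24 = 3·7 + 3, so a_4 = 3
7 = 2·3 + 1, so a_5 = 2
3 = 3·1 + 0, so a_6 = 3

[11; 1, 2, 1, 3, 2, 3]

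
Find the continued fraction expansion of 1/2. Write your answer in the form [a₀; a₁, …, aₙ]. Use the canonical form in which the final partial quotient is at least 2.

[0; 2]

Run the Euclidean algorithm, recording each quotient:
⌊1/2⌋ = 0, remainder 1
⌊2/1⌋ = 2, remainder 0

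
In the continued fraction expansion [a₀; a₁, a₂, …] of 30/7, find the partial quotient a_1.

30 ÷ 7 → quotient 4, remainder 2
7 ÷ 2 → quotient 3, remainder 1

3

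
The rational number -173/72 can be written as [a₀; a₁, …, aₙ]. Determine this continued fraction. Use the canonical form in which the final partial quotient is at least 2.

[-3; 1, 1, 2, 14]

⌊-173/72⌋ = -3, remainder 43
⌊72/43⌋ = 1, remainder 29
⌊43/29⌋ = 1, remainder 14
⌊29/14⌋ = 2, remainder 1
⌊14/1⌋ = 14, remainder 0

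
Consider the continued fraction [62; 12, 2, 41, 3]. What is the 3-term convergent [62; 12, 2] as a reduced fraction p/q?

a_0 = 62: 62/1
a_1 = 12: 745/12
a_2 = 2: 1552/25

1552/25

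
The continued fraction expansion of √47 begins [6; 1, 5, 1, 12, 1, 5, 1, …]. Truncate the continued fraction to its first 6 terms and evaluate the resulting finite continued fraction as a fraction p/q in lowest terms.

Starting at the tail and folding back:
Start with 1.
12 + 1/(1/1) = 12 + 1/1 = 13/1
1 + 1/(13/1) = 1 + 1/13 = 14/13
5 + 1/(14/13) = 5 + 13/14 = 83/14
1 + 1/(83/14) = 1 + 14/83 = 97/83
6 + 1/(97/83) = 6 + 83/97 = 665/97

665/97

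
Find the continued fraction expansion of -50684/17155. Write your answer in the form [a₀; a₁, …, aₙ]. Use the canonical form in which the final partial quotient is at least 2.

-50684 = -3·17155 + 781, so a_0 = -3
17155 = 21·781 + 754, so a_1 = 21
781 = 1·754 + 27, so a_2 = 1
754 = 27·27 + 25, so a_3 = 27
27 = 1·25 + 2, so a_4 = 1
25 = 12·2 + 1, so a_5 = 12
2 = 2·1 + 0, so a_6 = 2

[-3; 21, 1, 27, 1, 12, 2]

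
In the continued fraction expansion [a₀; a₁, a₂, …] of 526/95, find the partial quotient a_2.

Run the Euclidean algorithm, recording each quotient:
⌊526/95⌋ = 5, remainder 51
⌊95/51⌋ = 1, remainder 44
⌊51/44⌋ = 1, remainder 7

1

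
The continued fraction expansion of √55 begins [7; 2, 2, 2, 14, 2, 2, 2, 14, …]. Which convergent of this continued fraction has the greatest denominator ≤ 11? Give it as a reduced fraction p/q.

37/5

a_0 = 7: 7/1  (≤ bound)
a_1 = 2: 15/2  (≤ bound)
a_2 = 2: 37/5  (≤ bound)
a_3 = 2: 89/12  (> 11, stop)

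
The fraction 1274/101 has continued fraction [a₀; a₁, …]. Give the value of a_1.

1

1274 = 12·101 + 62, so a_0 = 12
101 = 1·62 + 39, so a_1 = 1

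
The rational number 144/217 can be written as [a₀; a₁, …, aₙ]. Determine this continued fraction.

Apply division with remainder until the remainder is 0:
144 = 0·217 + 144, so a_0 = 0
217 = 1·144 + 73, so a_1 = 1
144 = 1·73 + 71, so a_2 = 1
73 = 1·71 + 2, so a_3 = 1
71 = 35·2 + 1, so a_4 = 35
2 = 2·1 + 0, so a_5 = 2

[0; 1, 1, 1, 35, 2]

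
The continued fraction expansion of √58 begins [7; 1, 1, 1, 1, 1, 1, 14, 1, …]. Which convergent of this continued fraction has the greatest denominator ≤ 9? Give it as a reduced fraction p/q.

61/8

List convergents until the denominator exceeds the bound:
a_0 = 7: 7/1  (≤ bound)
a_1 = 1: 8/1  (≤ bound)
a_2 = 1: 15/2  (≤ bound)
a_3 = 1: 23/3  (≤ bound)
a_4 = 1: 38/5  (≤ bound)
a_5 = 1: 61/8  (≤ bound)
a_6 = 1: 99/13  (> 9, stop)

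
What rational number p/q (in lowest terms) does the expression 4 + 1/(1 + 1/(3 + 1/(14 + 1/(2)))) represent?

561/118

Start with 2.
14 + 1/(2/1) = 14 + 1/2 = 29/2
3 + 1/(29/2) = 3 + 2/29 = 89/29
1 + 1/(89/29) = 1 + 29/89 = 118/89
4 + 1/(118/89) = 4 + 89/118 = 561/118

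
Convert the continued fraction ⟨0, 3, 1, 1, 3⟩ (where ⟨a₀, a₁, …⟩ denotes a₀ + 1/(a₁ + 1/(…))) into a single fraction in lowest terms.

Starting at the tail and folding back:
Start with 3.
1 + 1/(3/1) = 1 + 1/3 = 4/3
1 + 1/(4/3) = 1 + 3/4 = 7/4
3 + 1/(7/4) = 3 + 4/7 = 25/7
0 + 1/(25/7) = 0 + 7/25 = 7/25

7/25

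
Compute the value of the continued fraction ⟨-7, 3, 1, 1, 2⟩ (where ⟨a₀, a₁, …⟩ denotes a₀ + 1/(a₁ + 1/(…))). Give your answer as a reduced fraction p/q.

Work from the innermost term outward:
Start with 2.
1 + 1/(2/1) = 1 + 1/2 = 3/2
1 + 1/(3/2) = 1 + 2/3 = 5/3
3 + 1/(5/3) = 3 + 3/5 = 18/5
-7 + 1/(18/5) = -7 + 5/18 = -121/18

-121/18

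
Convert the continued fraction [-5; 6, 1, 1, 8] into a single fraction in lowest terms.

-538/111

Use the convergent recurrence hₖ = aₖ·hₖ₋₁ + hₖ₋₂ (and likewise for the denominators kₖ):
a_0 = -5: -5/1
a_1 = 6: -29/6
a_2 = 1: -34/7
a_3 = 1: -63/13
a_4 = 8: -538/111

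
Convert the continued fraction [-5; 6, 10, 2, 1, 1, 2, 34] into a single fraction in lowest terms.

-136853/28299

a_0 = -5: -5/1
a_1 = 6: -29/6
a_2 = 10: -295/61
a_3 = 2: -619/128
a_4 = 1: -914/189
a_5 = 1: -1533/317
a_6 = 2: -3980/823
a_7 = 34: -136853/28299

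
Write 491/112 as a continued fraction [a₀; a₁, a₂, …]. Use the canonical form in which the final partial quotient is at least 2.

[4; 2, 1, 1, 1, 1, 8]

491 ÷ 112 → quotient 4, remainder 43
112 ÷ 43 → quotient 2, remainder 26
43 ÷ 26 → quotient 1, remainder 17
26 ÷ 17 → quotient 1, remainder 9
17 ÷ 9 → quotient 1, remainder 8
9 ÷ 8 → quotient 1, remainder 1
8 ÷ 1 → quotient 8, remainder 0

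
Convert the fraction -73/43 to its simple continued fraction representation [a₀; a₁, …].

Run the Euclidean algorithm, recording each quotient:
-73 = -2·43 + 13, so a_0 = -2
43 = 3·13 + 4, so a_1 = 3
13 = 3·4 + 1, so a_2 = 3
4 = 4·1 + 0, so a_3 = 4

[-2; 3, 3, 4]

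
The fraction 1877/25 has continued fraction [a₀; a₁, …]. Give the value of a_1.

12

Apply division with remainder until the remainder is 0:
1877 = 75·25 + 2, so a_0 = 75
25 = 12·2 + 1, so a_1 = 12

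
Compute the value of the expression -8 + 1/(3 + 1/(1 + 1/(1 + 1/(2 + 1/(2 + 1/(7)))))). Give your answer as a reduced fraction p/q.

-2463/319

Start with 7.
2 + 1/(7/1) = 2 + 1/7 = 15/7
2 + 1/(15/7) = 2 + 7/15 = 37/15
1 + 1/(37/15) = 1 + 15/37 = 52/37
1 + 1/(52/37) = 1 + 37/52 = 89/52
3 + 1/(89/52) = 3 + 52/89 = 319/89
-8 + 1/(319/89) = -8 + 89/319 = -2463/319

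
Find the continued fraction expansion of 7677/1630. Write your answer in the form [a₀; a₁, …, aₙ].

7677 ÷ 1630 → quotient 4, remainder 1157
1630 ÷ 1157 → quotient 1, remainder 473
1157 ÷ 473 → quotient 2, remainder 211
473 ÷ 211 → quotient 2, remainder 51
211 ÷ 51 → quotient 4, remainder 7
51 ÷ 7 → quotient 7, remainder 2
7 ÷ 2 → quotient 3, remainder 1
2 ÷ 1 → quotient 2, remainder 0

[4; 1, 2, 2, 4, 7, 3, 2]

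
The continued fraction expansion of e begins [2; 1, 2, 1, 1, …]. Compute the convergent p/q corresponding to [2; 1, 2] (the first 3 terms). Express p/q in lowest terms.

8/3

Starting at the tail and folding back:
Start with 2.
1 + 1/(2/1) = 1 + 1/2 = 3/2
2 + 1/(3/2) = 2 + 2/3 = 8/3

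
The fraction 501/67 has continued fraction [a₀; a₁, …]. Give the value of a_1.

501 = 7·67 + 32, so a_0 = 7
67 = 2·32 + 3, so a_1 = 2

2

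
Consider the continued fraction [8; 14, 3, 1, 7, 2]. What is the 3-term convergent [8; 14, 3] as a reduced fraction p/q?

347/43

a_0 = 8: 8/1
a_1 = 14: 113/14
a_2 = 3: 347/43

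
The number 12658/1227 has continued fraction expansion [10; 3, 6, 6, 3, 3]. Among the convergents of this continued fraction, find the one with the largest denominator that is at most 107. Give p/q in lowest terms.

196/19

List convergents until the denominator exceeds the bound:
a_0 = 10: 10/1  (≤ bound)
a_1 = 3: 31/3  (≤ bound)
a_2 = 6: 196/19  (≤ bound)
a_3 = 6: 1207/117  (> 107, stop)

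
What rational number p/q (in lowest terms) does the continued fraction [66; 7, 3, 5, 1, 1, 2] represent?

a_0 = 66: 66/1
a_1 = 7: 463/7
a_2 = 3: 1455/22
a_3 = 5: 7738/117
a_4 = 1: 9193/139
a_5 = 1: 16931/256
a_6 = 2: 43055/651

43055/651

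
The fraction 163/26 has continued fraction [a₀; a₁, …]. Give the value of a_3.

Apply division with remainder until the remainder is 0:
163 = 6·26 + 7, so a_0 = 6
26 = 3·7 + 5, so a_1 = 3
7 = 1·5 + 2, so a_2 = 1
5 = 2·2 + 1, so a_3 = 2

2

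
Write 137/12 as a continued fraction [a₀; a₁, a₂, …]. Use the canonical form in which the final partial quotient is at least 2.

137 = 11·12 + 5, so a_0 = 11
12 = 2·5 + 2, so a_1 = 2
5 = 2·2 + 1, so a_2 = 2
2 = 2·1 + 0, so a_3 = 2

[11; 2, 2, 2]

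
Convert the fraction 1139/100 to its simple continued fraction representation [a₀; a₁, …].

Run the Euclidean algorithm, recording each quotient:
⌊1139/100⌋ = 11, remainder 39
⌊100/39⌋ = 2, remainder 22
⌊39/22⌋ = 1, remainder 17
⌊22/17⌋ = 1, remainder 5
⌊17/5⌋ = 3, remainder 2
⌊5/2⌋ = 2, remainder 1
⌊2/1⌋ = 2, remainder 0

[11; 2, 1, 1, 3, 2, 2]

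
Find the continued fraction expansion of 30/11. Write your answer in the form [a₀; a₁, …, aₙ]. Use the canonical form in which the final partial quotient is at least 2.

[2; 1, 2, 1, 2]

Run the Euclidean algorithm, recording each quotient:
30 ÷ 11 → quotient 2, remainder 8
11 ÷ 8 → quotient 1, remainder 3
8 ÷ 3 → quotient 2, remainder 2
3 ÷ 2 → quotient 1, remainder 1
2 ÷ 1 → quotient 2, remainder 0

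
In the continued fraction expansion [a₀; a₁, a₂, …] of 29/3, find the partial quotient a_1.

⌊29/3⌋ = 9, remainder 2
⌊3/2⌋ = 1, remainder 1

1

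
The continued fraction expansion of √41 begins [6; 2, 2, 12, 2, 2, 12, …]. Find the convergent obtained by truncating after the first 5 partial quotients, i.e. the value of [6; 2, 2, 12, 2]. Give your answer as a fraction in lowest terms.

Start with 2.
12 + 1/(2/1) = 12 + 1/2 = 25/2
2 + 1/(25/2) = 2 + 2/25 = 52/25
2 + 1/(52/25) = 2 + 25/52 = 129/52
6 + 1/(129/52) = 6 + 52/129 = 826/129

826/129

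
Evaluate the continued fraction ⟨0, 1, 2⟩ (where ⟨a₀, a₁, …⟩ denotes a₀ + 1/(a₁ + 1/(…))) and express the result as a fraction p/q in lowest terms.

a_0 = 0: 0/1
a_1 = 1: 1/1
a_2 = 2: 2/3

2/3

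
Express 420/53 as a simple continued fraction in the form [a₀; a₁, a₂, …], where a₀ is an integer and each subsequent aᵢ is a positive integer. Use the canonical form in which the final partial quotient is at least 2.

[7; 1, 12, 4]

Apply division with remainder until the remainder is 0:
420 ÷ 53 → quotient 7, remainder 49
53 ÷ 49 → quotient 1, remainder 4
49 ÷ 4 → quotient 12, remainder 1
4 ÷ 1 → quotient 4, remainder 0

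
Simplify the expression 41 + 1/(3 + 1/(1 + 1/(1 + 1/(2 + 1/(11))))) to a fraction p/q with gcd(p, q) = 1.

Build up convergents one term at a time:
a_0 = 41: 41/1
a_1 = 3: 124/3
a_2 = 1: 165/4
a_3 = 1: 289/7
a_4 = 2: 743/18
a_5 = 11: 8462/205

8462/205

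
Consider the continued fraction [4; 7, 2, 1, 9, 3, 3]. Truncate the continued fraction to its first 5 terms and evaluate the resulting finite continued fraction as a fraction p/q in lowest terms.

881/213

Build up convergents one term at a time:
a_0 = 4: 4/1
a_1 = 7: 29/7
a_2 = 2: 62/15
a_3 = 1: 91/22
a_4 = 9: 881/213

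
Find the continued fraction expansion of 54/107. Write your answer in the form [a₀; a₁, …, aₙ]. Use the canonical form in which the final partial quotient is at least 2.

[0; 1, 1, 53]

Repeatedly divide and take the remainder:
⌊54/107⌋ = 0, remainder 54
⌊107/54⌋ = 1, remainder 53
⌊54/53⌋ = 1, remainder 1
⌊53/1⌋ = 53, remainder 0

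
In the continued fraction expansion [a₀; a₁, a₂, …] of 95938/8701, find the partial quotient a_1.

95938 ÷ 8701 → quotient 11, remainder 227
8701 ÷ 227 → quotient 38, remainder 75

38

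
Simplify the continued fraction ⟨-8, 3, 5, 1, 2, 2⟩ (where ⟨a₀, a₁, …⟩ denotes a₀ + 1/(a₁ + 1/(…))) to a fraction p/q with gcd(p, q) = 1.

-976/127

Start with 2.
2 + 1/(2/1) = 2 + 1/2 = 5/2
1 + 1/(5/2) = 1 + 2/5 = 7/5
5 + 1/(7/5) = 5 + 5/7 = 40/7
3 + 1/(40/7) = 3 + 7/40 = 127/40
-8 + 1/(127/40) = -8 + 40/127 = -976/127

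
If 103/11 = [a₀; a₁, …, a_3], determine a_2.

Apply division with remainder until the remainder is 0:
103 = 9·11 + 4, so a_0 = 9
11 = 2·4 + 3, so a_1 = 2
4 = 1·3 + 1, so a_2 = 1

1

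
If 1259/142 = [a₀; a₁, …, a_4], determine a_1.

⌊1259/142⌋ = 8, remainder 123
⌊142/123⌋ = 1, remainder 19

1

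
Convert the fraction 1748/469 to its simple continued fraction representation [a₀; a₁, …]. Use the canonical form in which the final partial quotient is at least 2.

⌊1748/469⌋ = 3, remainder 341
⌊469/341⌋ = 1, remainder 128
⌊341/128⌋ = 2, remainder 85
⌊128/85⌋ = 1, remainder 43
⌊85/43⌋ = 1, remainder 42
⌊43/42⌋ = 1, remainder 1
⌊42/1⌋ = 42, remainder 0

[3; 1, 2, 1, 1, 1, 42]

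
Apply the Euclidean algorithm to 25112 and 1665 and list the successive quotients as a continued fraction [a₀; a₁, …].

[15; 12, 6, 1, 1, 10]

25112 = 15·1665 + 137, so a_0 = 15
1665 = 12·137 + 21, so a_1 = 12
137 = 6·21 + 11, so a_2 = 6
21 = 1·11 + 10, so a_3 = 1
11 = 1·10 + 1, so a_4 = 1
10 = 10·1 + 0, so a_5 = 10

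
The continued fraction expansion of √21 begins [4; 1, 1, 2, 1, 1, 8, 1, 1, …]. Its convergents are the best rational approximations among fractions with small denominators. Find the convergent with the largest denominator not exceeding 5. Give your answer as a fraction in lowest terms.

a_0 = 4: 4/1  (≤ bound)
a_1 = 1: 5/1  (≤ bound)
a_2 = 1: 9/2  (≤ bound)
a_3 = 2: 23/5  (≤ bound)
a_4 = 1: 32/7  (> 5, stop)

23/5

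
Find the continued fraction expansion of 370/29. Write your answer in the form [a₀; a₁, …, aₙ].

Repeatedly divide and take the remainder:
⌊370/29⌋ = 12, remainder 22
⌊29/22⌋ = 1, remainder 7
⌊22/7⌋ = 3, remainder 1
⌊7/1⌋ = 7, remainder 0

[12; 1, 3, 7]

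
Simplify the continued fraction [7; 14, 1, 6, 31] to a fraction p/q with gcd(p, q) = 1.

22891/3239

Compute successive convergents:
a_0 = 7: 7/1
a_1 = 14: 99/14
a_2 = 1: 106/15
a_3 = 6: 735/104
a_4 = 31: 22891/3239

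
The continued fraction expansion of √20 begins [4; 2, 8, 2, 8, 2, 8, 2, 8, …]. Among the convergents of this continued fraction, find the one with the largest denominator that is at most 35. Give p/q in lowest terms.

76/17

a_0 = 4: 4/1  (≤ bound)
a_1 = 2: 9/2  (≤ bound)
a_2 = 8: 76/17  (≤ bound)
a_3 = 2: 161/36  (> 35, stop)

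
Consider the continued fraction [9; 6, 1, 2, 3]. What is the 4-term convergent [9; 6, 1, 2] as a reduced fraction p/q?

183/20

Start with 2.
1 + 1/(2/1) = 1 + 1/2 = 3/2
6 + 1/(3/2) = 6 + 2/3 = 20/3
9 + 1/(20/3) = 9 + 3/20 = 183/20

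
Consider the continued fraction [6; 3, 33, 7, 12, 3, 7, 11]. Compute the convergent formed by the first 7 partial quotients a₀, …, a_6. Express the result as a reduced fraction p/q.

Starting at the tail and folding back:
Start with 7.
3 + 1/(7/1) = 3 + 1/7 = 22/7
12 + 1/(22/7) = 12 + 7/22 = 271/22
7 + 1/(271/22) = 7 + 22/271 = 1919/271
33 + 1/(1919/271) = 33 + 271/1919 = 63598/1919
3 + 1/(63598/1919) = 3 + 1919/63598 = 192713/63598
6 + 1/(192713/63598) = 6 + 63598/192713 = 1219876/192713

1219876/192713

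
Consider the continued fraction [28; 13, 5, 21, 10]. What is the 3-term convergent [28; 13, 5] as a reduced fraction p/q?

Build up convergents one term at a time:
a_0 = 28: 28/1
a_1 = 13: 365/13
a_2 = 5: 1853/66

1853/66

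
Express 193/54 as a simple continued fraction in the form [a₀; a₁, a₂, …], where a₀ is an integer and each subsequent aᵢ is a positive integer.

[3; 1, 1, 2, 1, 7]

⌊193/54⌋ = 3, remainder 31
⌊54/31⌋ = 1, remainder 23
⌊31/23⌋ = 1, remainder 8
⌊23/8⌋ = 2, remainder 7
⌊8/7⌋ = 1, remainder 1
⌊7/1⌋ = 7, remainder 0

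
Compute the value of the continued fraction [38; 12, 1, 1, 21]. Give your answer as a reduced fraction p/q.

20487/538

Compute successive convergents:
a_0 = 38: 38/1
a_1 = 12: 457/12
a_2 = 1: 495/13
a_3 = 1: 952/25
a_4 = 21: 20487/538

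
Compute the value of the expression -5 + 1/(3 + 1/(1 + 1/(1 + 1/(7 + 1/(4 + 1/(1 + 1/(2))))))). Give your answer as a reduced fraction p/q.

Start with 2.
1 + 1/(2/1) = 1 + 1/2 = 3/2
4 + 1/(3/2) = 4 + 2/3 = 14/3
7 + 1/(14/3) = 7 + 3/14 = 101/14
1 + 1/(101/14) = 1 + 14/101 = 115/101
1 + 1/(115/101) = 1 + 101/115 = 216/115
3 + 1/(216/115) = 3 + 115/216 = 763/216
-5 + 1/(763/216) = -5 + 216/763 = -3599/763

-3599/763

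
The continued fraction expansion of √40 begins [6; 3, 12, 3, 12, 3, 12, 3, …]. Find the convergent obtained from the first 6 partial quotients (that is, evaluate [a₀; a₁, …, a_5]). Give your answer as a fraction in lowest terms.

27379/4329

a_0 = 6: 6/1
a_1 = 3: 19/3
a_2 = 12: 234/37
a_3 = 3: 721/114
a_4 = 12: 8886/1405
a_5 = 3: 27379/4329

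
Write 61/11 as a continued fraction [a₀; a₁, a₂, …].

Apply division with remainder until the remainder is 0:
61 = 5·11 + 6, so a_0 = 5
11 = 1·6 + 5, so a_1 = 1
6 = 1·5 + 1, so a_2 = 1
5 = 5·1 + 0, so a_3 = 5

[5; 1, 1, 5]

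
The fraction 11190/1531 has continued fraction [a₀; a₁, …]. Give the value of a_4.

Apply division with remainder until the remainder is 0:
11190 ÷ 1531 → quotient 7, remainder 473
1531 ÷ 473 → quotient 3, remainder 112
473 ÷ 112 → quotient 4, remainder 25
112 ÷ 25 → quotient 4, remainder 12
25 ÷ 12 → quotient 2, remainder 1

2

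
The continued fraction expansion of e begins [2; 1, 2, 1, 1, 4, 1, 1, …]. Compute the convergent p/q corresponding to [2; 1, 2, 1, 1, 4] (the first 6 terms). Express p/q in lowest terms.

Start with 4.
1 + 1/(4/1) = 1 + 1/4 = 5/4
1 + 1/(5/4) = 1 + 4/5 = 9/5
2 + 1/(9/5) = 2 + 5/9 = 23/9
1 + 1/(23/9) = 1 + 9/23 = 32/23
2 + 1/(32/23) = 2 + 23/32 = 87/32

87/32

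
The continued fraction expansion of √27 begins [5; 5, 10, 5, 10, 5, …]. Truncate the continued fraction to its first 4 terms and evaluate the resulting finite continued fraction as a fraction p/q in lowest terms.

1351/260

a_0 = 5: 5/1
a_1 = 5: 26/5
a_2 = 10: 265/51
a_3 = 5: 1351/260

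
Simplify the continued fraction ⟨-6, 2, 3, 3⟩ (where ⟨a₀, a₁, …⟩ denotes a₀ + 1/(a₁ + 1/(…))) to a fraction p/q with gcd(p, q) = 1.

Use the convergent recurrence hₖ = aₖ·hₖ₋₁ + hₖ₋₂ (and likewise for the denominators kₖ):
a_0 = -6: -6/1
a_1 = 2: -11/2
a_2 = 3: -39/7
a_3 = 3: -128/23

-128/23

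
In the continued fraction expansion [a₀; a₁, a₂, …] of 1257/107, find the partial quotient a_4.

26

⌊1257/107⌋ = 11, remainder 80
⌊107/80⌋ = 1, remainder 27
⌊80/27⌋ = 2, remainder 26
⌊27/26⌋ = 1, remainder 1
⌊26/1⌋ = 26, remainder 0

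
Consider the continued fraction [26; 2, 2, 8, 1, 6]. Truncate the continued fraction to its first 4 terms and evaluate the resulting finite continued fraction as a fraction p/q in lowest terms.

1109/42

Use the convergent recurrence hₖ = aₖ·hₖ₋₁ + hₖ₋₂ (and likewise for the denominators kₖ):
a_0 = 26: 26/1
a_1 = 2: 53/2
a_2 = 2: 132/5
a_3 = 8: 1109/42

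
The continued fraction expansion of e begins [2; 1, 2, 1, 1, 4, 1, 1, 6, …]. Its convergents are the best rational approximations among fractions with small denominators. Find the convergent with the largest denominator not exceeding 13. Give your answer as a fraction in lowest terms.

a_0 = 2: 2/1  (≤ bound)
a_1 = 1: 3/1  (≤ bound)
a_2 = 2: 8/3  (≤ bound)
a_3 = 1: 11/4  (≤ bound)
a_4 = 1: 19/7  (≤ bound)
a_5 = 4: 87/32  (> 13, stop)

19/7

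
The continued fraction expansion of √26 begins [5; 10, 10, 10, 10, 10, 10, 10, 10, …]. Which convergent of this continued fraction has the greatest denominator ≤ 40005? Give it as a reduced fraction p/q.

52525/10301

a_0 = 5: 5/1  (≤ bound)
a_1 = 10: 51/10  (≤ bound)
a_2 = 10: 515/101  (≤ bound)
a_3 = 10: 5201/1020  (≤ bound)
a_4 = 10: 52525/10301  (≤ bound)
a_5 = 10: 530451/104030  (> 40005, stop)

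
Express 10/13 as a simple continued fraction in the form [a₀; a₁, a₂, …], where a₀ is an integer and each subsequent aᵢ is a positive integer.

10 = 0·13 + 10, so a_0 = 0
13 = 1·10 + 3, so a_1 = 1
10 = 3·3 + 1, so a_2 = 3
3 = 3·1 + 0, so a_3 = 3

[0; 1, 3, 3]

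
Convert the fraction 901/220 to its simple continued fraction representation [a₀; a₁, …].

⌊901/220⌋ = 4, remainder 21
⌊220/21⌋ = 10, remainder 10
⌊21/10⌋ = 2, remainder 1
⌊10/1⌋ = 10, remainder 0

[4; 10, 2, 10]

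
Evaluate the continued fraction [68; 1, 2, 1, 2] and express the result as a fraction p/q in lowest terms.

Start with 2.
1 + 1/(2/1) = 1 + 1/2 = 3/2
2 + 1/(3/2) = 2 + 2/3 = 8/3
1 + 1/(8/3) = 1 + 3/8 = 11/8
68 + 1/(11/8) = 68 + 8/11 = 756/11

756/11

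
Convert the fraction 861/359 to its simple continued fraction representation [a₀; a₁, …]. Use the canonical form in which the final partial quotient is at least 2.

Repeatedly divide and take the remainder:
861 = 2·359 + 143, so a_0 = 2
359 = 2·143 + 73, so a_1 = 2
143 = 1·73 + 70, so a_2 = 1
73 = 1·70 + 3, so a_3 = 1
70 = 23·3 + 1, so a_4 = 23
3 = 3·1 + 0, so a_5 = 3

[2; 2, 1, 1, 23, 3]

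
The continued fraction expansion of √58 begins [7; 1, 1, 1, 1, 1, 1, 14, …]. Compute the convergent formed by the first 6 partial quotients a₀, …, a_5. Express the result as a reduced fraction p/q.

61/8

Build up convergents one term at a time:
a_0 = 7: 7/1
a_1 = 1: 8/1
a_2 = 1: 15/2
a_3 = 1: 23/3
a_4 = 1: 38/5
a_5 = 1: 61/8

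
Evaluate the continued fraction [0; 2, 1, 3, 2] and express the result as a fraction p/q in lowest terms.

9/25

Collapse the nested fraction from the inside out:
Start with 2.
3 + 1/(2/1) = 3 + 1/2 = 7/2
1 + 1/(7/2) = 1 + 2/7 = 9/7
2 + 1/(9/7) = 2 + 7/9 = 25/9
0 + 1/(25/9) = 0 + 9/25 = 9/25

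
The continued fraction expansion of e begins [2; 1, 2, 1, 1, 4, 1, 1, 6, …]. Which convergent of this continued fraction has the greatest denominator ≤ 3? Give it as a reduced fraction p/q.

8/3

a_0 = 2: 2/1  (≤ bound)
a_1 = 1: 3/1  (≤ bound)
a_2 = 2: 8/3  (≤ bound)
a_3 = 1: 11/4  (> 3, stop)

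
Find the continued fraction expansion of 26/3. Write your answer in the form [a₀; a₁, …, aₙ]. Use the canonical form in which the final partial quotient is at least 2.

26 = 8·3 + 2, so a_0 = 8
3 = 1·2 + 1, so a_1 = 1
2 = 2·1 + 0, so a_2 = 2

[8; 1, 2]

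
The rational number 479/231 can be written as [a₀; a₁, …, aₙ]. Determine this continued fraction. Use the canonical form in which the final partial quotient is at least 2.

479 ÷ 231 → quotient 2, remainder 17
231 ÷ 17 → quotient 13, remainder 10
17 ÷ 10 → quotient 1, remainder 7
10 ÷ 7 → quotient 1, remainder 3
7 ÷ 3 → quotient 2, remainder 1
3 ÷ 1 → quotient 3, remainder 0

[2; 13, 1, 1, 2, 3]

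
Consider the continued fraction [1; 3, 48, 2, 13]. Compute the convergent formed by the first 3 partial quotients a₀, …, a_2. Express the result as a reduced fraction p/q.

193/145

Start with 48.
3 + 1/(48/1) = 3 + 1/48 = 145/48
1 + 1/(145/48) = 1 + 48/145 = 193/145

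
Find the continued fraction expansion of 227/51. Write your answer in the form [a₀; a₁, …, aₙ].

Apply division with remainder until the remainder is 0:
⌊227/51⌋ = 4, remainder 23
⌊51/23⌋ = 2, remainder 5
⌊23/5⌋ = 4, remainder 3
⌊5/3⌋ = 1, remainder 2
⌊3/2⌋ = 1, remainder 1
⌊2/1⌋ = 2, remainder 0

[4; 2, 4, 1, 1, 2]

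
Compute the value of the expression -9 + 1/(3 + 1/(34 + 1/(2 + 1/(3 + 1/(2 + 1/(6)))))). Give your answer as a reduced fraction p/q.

Build up convergents one term at a time:
a_0 = -9: -9/1
a_1 = 3: -26/3
a_2 = 34: -893/103
a_3 = 2: -1812/209
a_4 = 3: -6329/730
a_5 = 2: -14470/1669
a_6 = 6: -93149/10744

-93149/10744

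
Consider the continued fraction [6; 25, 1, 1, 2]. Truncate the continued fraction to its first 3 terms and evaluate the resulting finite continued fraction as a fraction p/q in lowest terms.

157/26

Use the convergent recurrence hₖ = aₖ·hₖ₋₁ + hₖ₋₂ (and likewise for the denominators kₖ):
a_0 = 6: 6/1
a_1 = 25: 151/25
a_2 = 1: 157/26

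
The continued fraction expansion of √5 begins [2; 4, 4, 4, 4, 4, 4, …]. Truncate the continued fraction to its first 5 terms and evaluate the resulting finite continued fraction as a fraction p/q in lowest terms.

682/305

Start with 4.
4 + 1/(4/1) = 4 + 1/4 = 17/4
4 + 1/(17/4) = 4 + 4/17 = 72/17
4 + 1/(72/17) = 4 + 17/72 = 305/72
2 + 1/(305/72) = 2 + 72/305 = 682/305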